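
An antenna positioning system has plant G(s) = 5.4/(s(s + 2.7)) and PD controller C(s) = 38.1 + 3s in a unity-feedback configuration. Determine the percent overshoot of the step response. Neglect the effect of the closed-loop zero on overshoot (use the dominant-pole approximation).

6.38%

Forward path: (38.1 + 3s)·5.4/(s(s+2.7)). The closed-loop characteristic equation is s² + (2.7 + 5.4·3)s + 5.4·38.1 = 0.
That is s² + 18.9s + 205.7 = 0, so ω_n = 14.34 rad/s and ζ = 18.9/(2·14.34) = 0.6588.
%OS = 100·exp(−πζ/√(1−ζ²)) = 6.38%.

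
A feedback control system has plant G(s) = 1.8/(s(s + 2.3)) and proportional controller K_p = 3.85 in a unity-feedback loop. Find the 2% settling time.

Closed-loop characteristic equation: s² + 2.3s + 6.93 = 0, so ω_n = 2.632 rad/s and ζ = 2.3/(2·2.632) = 0.4368.
2% settling time T_s ≈ 4/(ζω_n) = 4/1.15 = 3.48 s.

T_s ≈ 3.48 s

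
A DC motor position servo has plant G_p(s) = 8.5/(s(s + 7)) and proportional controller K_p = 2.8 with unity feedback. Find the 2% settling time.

The closed-loop denominator s² + 7s + 23.8 gives ω_n = √23.8 = 4.879 and ζ = 7/(2ω_n) = 0.7174.
2% settling time T_s ≈ 4/(ζω_n) = 4/3.5 = 1.14 s.

T_s ≈ 1.14 s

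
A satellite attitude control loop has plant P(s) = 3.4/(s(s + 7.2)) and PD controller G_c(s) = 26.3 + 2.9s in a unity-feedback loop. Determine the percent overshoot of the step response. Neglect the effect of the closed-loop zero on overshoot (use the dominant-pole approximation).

0.141%

Forward path: (26.3 + 2.9s)·3.4/(s(s+7.2)). The closed-loop characteristic equation is s² + (7.2 + 3.4·2.9)s + 3.4·26.3 = 0.
That is s² + 17.06s + 89.42 = 0, so ω_n = 9.456 rad/s and ζ = 17.06/(2·9.456) = 0.9021.
%OS = 100·exp(−πζ/√(1−ζ²)) = 0.141%.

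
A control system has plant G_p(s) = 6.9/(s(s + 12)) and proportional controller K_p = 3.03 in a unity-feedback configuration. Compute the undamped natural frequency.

1 + K_p·G_p(s) = 0 gives s² + 12s + 20.91 = 0.
So ω_n² = 20.91 ⇒ ω_n = 4.572 rad/s, and ζ = 12/(2ω_n) = 1.31.

ω_n = 4.57 rad/s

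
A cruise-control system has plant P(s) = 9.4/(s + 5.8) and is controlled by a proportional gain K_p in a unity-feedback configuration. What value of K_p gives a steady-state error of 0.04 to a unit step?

K_p = 14.8

For a type-0 loop with proportional control, e_ss = 1/(1 + K_p·P(0)).
P(0) = 1.621. Require 1/(1 + K_p·1.621) = 0.04, so 1 + 1.621·K_p = 25.
K_p = (25 − 1)/1.621 = 14.8.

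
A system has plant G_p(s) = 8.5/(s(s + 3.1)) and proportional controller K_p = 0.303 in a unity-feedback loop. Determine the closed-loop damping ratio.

The closed-loop denominator is s(s+3.1) + 0.303·8.5 = s² + 3.1s + 2.575.
Matching s² + 2ζω_n s + ω_n²: ω_n = √2.575 = 1.605 rad/s and 2ζω_n = 3.1, so ζ = 3.1/(2·1.605) = 0.966.

ζ = 0.966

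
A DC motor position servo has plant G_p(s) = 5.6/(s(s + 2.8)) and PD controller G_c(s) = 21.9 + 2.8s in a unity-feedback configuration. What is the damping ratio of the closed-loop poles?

ζ = 0.834

Forward path: (21.9 + 2.8s)·5.6/(s(s+2.8)). The closed-loop characteristic equation is s² + (2.8 + 5.6·2.8)s + 5.6·21.9 = 0.
That is s² + 18.48s + 122.6 = 0, so ω_n = 11.07 rad/s and ζ = 18.48/(2·11.07) = 0.8344.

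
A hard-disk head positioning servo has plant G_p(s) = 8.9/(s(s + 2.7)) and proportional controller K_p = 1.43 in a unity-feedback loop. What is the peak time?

T_p = 0.951 s

From 1 + K_pG_p(s) = 0: s² + 2.7s + 12.73 = 0 ⇒ ω_n = 3.567, ζ = 0.3784.
Damped frequency ω_d = ω_n√(1−ζ²) = 3.302 rad/s, so peak time T_p = π/ω_d = 0.951 s.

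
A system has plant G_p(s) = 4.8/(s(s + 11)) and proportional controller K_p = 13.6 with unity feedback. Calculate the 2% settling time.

The closed-loop denominator s² + 11s + 65.28 gives ω_n = √65.28 = 8.08 and ζ = 11/(2ω_n) = 0.6807.
2% settling time T_s ≈ 4/(ζω_n) = 4/5.5 = 0.727 s.

T_s ≈ 0.727 s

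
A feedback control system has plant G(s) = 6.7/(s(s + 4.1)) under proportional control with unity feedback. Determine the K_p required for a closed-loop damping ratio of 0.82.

K_p = 0.933

Closed-loop characteristic equation: s² + 4.1s + K_p·6.7 = 0.
So ω_n = √(6.7K_p) and 2ζω_n = 4.1, giving ζ = 4.1/(2√(6.7K_p)).
Setting ζ = 0.82: √(6.7K_p) = 4.1/(2·0.82) = 2.5, so K_p = 6.25/6.7 = 0.933.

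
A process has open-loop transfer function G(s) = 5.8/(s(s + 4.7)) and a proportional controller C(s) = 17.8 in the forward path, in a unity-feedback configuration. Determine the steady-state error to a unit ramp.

The loop has one pole at the origin (type 1). Velocity error constant K_v = lim_{s→0} s·C(s)G(s) = 17.8·5.8/4.7 = 21.97.
Steady-state error to a unit ramp: e_ss = 1/K_v = 0.0455.

0.0455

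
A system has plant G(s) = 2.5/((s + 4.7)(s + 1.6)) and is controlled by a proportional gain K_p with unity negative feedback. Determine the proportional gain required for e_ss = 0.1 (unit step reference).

Steady-state error for a unit step on this type-0 loop is 1/(1 + K_p·G(0)).
G(0) = 0.3324. Require 1/(1 + K_p·0.3324) = 0.1, so 1 + 0.3324·K_p = 10.
K_p = (10 − 1)/0.3324 = 27.1.

K_p = 27.1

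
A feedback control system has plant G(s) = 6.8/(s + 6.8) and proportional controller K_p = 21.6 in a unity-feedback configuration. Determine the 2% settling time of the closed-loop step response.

Closed-loop transfer function: T(s) = K_p·G(s)/(1 + K_p·G(s)) = 146.9/(s + 6.8 + 146.9) = 146.9/(s + 153.7).
Time constant τ = 1/153.7 = 0.006507 s, so the 2% settling time is about 4τ = 0.026 s.

T_s ≈ 0.026 s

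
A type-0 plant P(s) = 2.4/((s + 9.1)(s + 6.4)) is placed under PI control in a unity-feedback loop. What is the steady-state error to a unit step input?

The PI controller's integrator makes the forward path type 1, so e_ss to a step is zero.

0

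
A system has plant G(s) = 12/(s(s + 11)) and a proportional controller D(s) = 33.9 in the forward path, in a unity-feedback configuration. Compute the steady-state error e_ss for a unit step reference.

0

The open loop D(s)G(s) has a pole at the origin (type 1), so the static position error constant is infinite and e_ss = 1/(1+∞) = 0.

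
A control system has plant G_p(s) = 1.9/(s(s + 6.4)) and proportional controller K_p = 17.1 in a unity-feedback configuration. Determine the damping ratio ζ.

With unity feedback the closed-loop characteristic equation is s² + 6.4s + 17.1·1.9 = s² + 6.4s + 32.49 = 0.
Matching s² + 2ζω_n s + ω_n²: ω_n = √32.49 = 5.7 rad/s and 2ζω_n = 6.4, so ζ = 6.4/(2·5.7) = 0.561.

ζ = 0.561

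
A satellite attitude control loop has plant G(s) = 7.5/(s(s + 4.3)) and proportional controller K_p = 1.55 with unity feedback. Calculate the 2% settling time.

From 1 + K_pG(s) = 0: s² + 4.3s + 11.62 = 0 ⇒ ω_n = 3.41, ζ = 0.6306.
2% settling time T_s ≈ 4/(ζω_n) = 4/2.15 = 1.86 s.

T_s ≈ 1.86 s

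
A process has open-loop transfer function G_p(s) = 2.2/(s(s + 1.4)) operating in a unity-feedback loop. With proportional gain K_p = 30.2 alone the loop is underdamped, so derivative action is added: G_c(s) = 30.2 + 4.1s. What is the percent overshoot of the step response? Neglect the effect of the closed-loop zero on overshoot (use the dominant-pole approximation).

Forward path: (30.2 + 4.1s)·2.2/(s(s+1.4)). The closed-loop characteristic equation is s² + (1.4 + 2.2·4.1)s + 2.2·30.2 = 0.
That is s² + 10.42s + 66.44 = 0, so ω_n = 8.151 rad/s and ζ = 10.42/(2·8.151) = 0.6392.
%OS = 100·exp(−πζ/√(1−ζ²)) = 7.35%.

7.35%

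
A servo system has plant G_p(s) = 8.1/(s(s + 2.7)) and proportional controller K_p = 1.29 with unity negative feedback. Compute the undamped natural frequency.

ω_n = 3.23 rad/s

1 + K_p·G_p(s) = 0 gives s² + 2.7s + 10.45 = 0.
So ω_n² = 10.45 ⇒ ω_n = 3.232 rad/s, and ζ = 2.7/(2ω_n) = 0.418.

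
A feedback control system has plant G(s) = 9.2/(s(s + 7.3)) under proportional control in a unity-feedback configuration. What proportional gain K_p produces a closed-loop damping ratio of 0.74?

Closed-loop characteristic equation: s² + 7.3s + K_p·9.2 = 0.
So ω_n = √(9.2K_p) and 2ζω_n = 7.3, giving ζ = 7.3/(2√(9.2K_p)).
Setting ζ = 0.74: √(9.2K_p) = 7.3/(2·0.74) = 4.932, so K_p = 24.33/9.2 = 2.64.

K_p = 2.64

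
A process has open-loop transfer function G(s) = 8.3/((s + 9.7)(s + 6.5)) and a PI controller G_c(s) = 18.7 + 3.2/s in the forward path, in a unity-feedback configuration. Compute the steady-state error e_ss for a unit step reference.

0

The open loop G_c(s)G(s) has a pole at the origin (type 1), so the static position error constant is infinite and e_ss = 1/(1+∞) = 0.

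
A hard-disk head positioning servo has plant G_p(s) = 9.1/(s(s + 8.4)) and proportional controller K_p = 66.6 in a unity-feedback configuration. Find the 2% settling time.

The closed-loop denominator s² + 8.4s + 606.1 gives ω_n = √606.1 = 24.62 and ζ = 8.4/(2ω_n) = 0.1706.
2% settling time T_s ≈ 4/(ζω_n) = 4/4.2 = 0.952 s.

T_s ≈ 0.952 s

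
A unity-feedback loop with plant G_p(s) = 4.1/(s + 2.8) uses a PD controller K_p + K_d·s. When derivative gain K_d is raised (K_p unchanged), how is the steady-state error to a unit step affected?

At s = 0 the derivative term contributes nothing: C(0) = K_p regardless of K_d, so K_pos = K_p·G_p(0) and e_ss are unchanged.

unchanged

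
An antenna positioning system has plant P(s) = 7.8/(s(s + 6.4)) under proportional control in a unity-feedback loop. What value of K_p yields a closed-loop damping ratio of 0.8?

Closed-loop characteristic equation: s² + 6.4s + K_p·7.8 = 0.
So ω_n = √(7.8K_p) and 2ζω_n = 6.4, giving ζ = 6.4/(2√(7.8K_p)).
Setting ζ = 0.8: √(7.8K_p) = 6.4/(2·0.8) = 4, so K_p = 16/7.8 = 2.05.

K_p = 2.05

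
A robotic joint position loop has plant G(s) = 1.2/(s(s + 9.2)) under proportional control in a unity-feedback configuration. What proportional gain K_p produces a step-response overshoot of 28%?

K_p = 125

From %OS = 100·exp(−πζ/√(1−ζ²)) = 28%, ζ = −ln(0.28)/√(π²+ln²(0.28)) = 0.3755.
Characteristic equation s² + 9.2s + 1.2K_p = 0 gives ζ = 9.2/(2√(1.2K_p)).
Setting ζ = 0.3755: √(1.2K_p) = 9.2/(2·0.3755) = 12.25, so K_p = 150/1.2 = 125.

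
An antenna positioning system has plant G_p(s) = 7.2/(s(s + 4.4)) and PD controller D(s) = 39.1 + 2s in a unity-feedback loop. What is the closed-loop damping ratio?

Forward path: (39.1 + 2s)·7.2/(s(s+4.4)). The closed-loop characteristic equation is s² + (4.4 + 7.2·2)s + 7.2·39.1 = 0.
That is s² + 18.8s + 281.5 = 0, so ω_n = 16.78 rad/s and ζ = 18.8/(2·16.78) = 0.5602.

ζ = 0.56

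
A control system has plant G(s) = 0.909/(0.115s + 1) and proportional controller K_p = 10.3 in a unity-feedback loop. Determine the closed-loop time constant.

τ = 0.0111 s

Closed loop: T(s) = K_p·G/(1+K_p·G) = 9.363/(0.115s + 1 + 9.363), with pole at s = −(1 + 9.363)/0.115 = −90.11.
Closed-loop time constant τ = 1/90.11 = 0.0111 s.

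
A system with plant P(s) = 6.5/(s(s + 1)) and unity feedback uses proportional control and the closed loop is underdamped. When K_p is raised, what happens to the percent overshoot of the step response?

Characteristic equation s² + 1s + K_p·6.5 = 0: raising K_p raises ω_n while 2ζω_n = 1 is fixed, so ζ falls and overshoot grows.

increase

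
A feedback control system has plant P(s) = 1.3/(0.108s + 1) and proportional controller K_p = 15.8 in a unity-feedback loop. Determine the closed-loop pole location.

Closed loop: T(s) = K_p·P/(1+K_p·P) = 20.54/(0.108s + 1 + 20.54), with pole at s = −(1 + 20.54)/0.108 = −199.4.

s = -199.4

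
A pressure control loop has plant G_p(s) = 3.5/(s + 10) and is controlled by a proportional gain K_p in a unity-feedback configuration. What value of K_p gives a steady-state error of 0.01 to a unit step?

K_p = 283

For a type-0 loop with proportional control, e_ss = 1/(1 + K_p·G_p(0)).
G_p(0) = 0.35. Require 1/(1 + K_p·0.35) = 0.01, so 1 + 0.35·K_p = 100.
K_p = (100 − 1)/0.35 = 283.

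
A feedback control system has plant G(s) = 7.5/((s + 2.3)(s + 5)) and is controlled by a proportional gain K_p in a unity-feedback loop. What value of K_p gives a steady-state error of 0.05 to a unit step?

K_p = 29.1

The loop is type 0, so e_ss(step) = 1/(1 + K_pos) with K_pos = K_p·G(0).
G(0) = 0.6522. Require 1/(1 + K_p·0.6522) = 0.05, so 1 + 0.6522·K_p = 20.
K_p = (20 − 1)/0.6522 = 29.1.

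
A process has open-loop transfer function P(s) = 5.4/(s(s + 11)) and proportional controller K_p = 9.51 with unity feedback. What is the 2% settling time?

Closed-loop characteristic equation: s² + 11s + 51.35 = 0, so ω_n = 7.166 rad/s and ζ = 11/(2·7.166) = 0.7675.
2% settling time T_s ≈ 4/(ζω_n) = 4/5.5 = 0.727 s.

T_s ≈ 0.727 s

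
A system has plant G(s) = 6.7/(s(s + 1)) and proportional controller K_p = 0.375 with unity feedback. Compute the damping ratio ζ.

ζ = 0.315

With unity feedback the closed-loop characteristic equation is s² + 1s + 0.375·6.7 = s² + 1s + 2.513 = 0.
Matching s² + 2ζω_n s + ω_n²: ω_n = √2.513 = 1.585 rad/s and 2ζω_n = 1, so ζ = 1/(2·1.585) = 0.315.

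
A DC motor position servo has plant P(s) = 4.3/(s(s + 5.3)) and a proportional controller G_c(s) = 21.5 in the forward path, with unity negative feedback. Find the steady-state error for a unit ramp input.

0.0573

The loop has one pole at the origin (type 1). Velocity error constant K_v = lim_{s→0} s·G_c(s)P(s) = 21.5·4.3/5.3 = 17.44.
Steady-state error to a unit ramp: e_ss = 1/K_v = 0.0573.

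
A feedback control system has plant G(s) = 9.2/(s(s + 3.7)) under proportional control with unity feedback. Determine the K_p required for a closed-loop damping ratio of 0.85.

Closed-loop characteristic equation: s² + 3.7s + K_p·9.2 = 0.
So ω_n = √(9.2K_p) and 2ζω_n = 3.7, giving ζ = 3.7/(2√(9.2K_p)).
Setting ζ = 0.85: √(9.2K_p) = 3.7/(2·0.85) = 2.176, so K_p = 4.737/9.2 = 0.515.

K_p = 0.515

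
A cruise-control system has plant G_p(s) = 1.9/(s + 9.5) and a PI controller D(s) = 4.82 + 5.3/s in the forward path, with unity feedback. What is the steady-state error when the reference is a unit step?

0

The open loop D(s)G_p(s) has a pole at the origin (type 1), so the static position error constant is infinite and e_ss = 1/(1+∞) = 0.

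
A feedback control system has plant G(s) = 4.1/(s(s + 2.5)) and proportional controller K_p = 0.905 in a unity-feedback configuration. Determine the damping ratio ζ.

The closed-loop denominator is s(s+2.5) + 0.905·4.1 = s² + 2.5s + 3.71.
Matching s² + 2ζω_n s + ω_n²: ω_n = √3.71 = 1.926 rad/s and 2ζω_n = 2.5, so ζ = 2.5/(2·1.926) = 0.649.

ζ = 0.649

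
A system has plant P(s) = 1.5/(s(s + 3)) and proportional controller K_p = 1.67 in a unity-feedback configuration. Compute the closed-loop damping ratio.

ζ = 0.948

With unity feedback the closed-loop characteristic equation is s² + 3s + 1.67·1.5 = s² + 3s + 2.505 = 0.
Matching s² + 2ζω_n s + ω_n²: ω_n = √2.505 = 1.583 rad/s and 2ζω_n = 3, so ζ = 3/(2·1.583) = 0.948.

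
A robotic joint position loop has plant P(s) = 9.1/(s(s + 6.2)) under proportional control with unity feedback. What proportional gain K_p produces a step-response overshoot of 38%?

From %OS = 100·exp(−πζ/√(1−ζ²)) = 38%, ζ = −ln(0.38)/√(π²+ln²(0.38)) = 0.2943.
Characteristic equation s² + 6.2s + 9.1K_p = 0 gives ζ = 6.2/(2√(9.1K_p)).
Setting ζ = 0.2943: √(9.1K_p) = 6.2/(2·0.2943) = 10.53, so K_p = 110.9/9.1 = 12.2.

K_p = 12.2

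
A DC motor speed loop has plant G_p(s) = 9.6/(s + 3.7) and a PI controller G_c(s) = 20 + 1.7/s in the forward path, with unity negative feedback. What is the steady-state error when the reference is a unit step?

0

The open loop G_c(s)G_p(s) has a pole at the origin (type 1), so the static position error constant is infinite and e_ss = 1/(1+∞) = 0.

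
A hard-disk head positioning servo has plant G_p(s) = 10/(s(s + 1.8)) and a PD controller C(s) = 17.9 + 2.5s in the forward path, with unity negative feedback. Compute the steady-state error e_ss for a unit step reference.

The open loop C(s)G_p(s) has a pole at the origin (type 1), so the static position error constant is infinite and e_ss = 1/(1+∞) = 0.

0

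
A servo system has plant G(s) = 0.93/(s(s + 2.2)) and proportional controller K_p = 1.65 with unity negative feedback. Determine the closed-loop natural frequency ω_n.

ω_n = 1.24 rad/s

The closed-loop denominator is s(s+2.2) + 1.65·0.93 = s² + 2.2s + 1.534.
So ω_n² = 1.534 ⇒ ω_n = 1.239 rad/s, and ζ = 2.2/(2ω_n) = 0.888.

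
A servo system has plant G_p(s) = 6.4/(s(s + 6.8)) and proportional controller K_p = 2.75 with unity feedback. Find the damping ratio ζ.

With unity feedback the closed-loop characteristic equation is s² + 6.8s + 2.75·6.4 = s² + 6.8s + 17.6 = 0.
So ω_n² = 17.6 ⇒ ω_n = 4.195 rad/s, and ζ = 6.8/(2ω_n) = 0.81.

ζ = 0.81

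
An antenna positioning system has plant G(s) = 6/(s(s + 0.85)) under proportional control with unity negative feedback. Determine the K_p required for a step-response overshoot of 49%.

K_p = 0.614

From %OS = 100·exp(−πζ/√(1−ζ²)) = 49%, ζ = −ln(0.49)/√(π²+ln²(0.49)) = 0.2214.
Characteristic equation s² + 0.85s + 6K_p = 0 gives ζ = 0.85/(2√(6K_p)).
Setting ζ = 0.2214: √(6K_p) = 0.85/(2·0.2214) = 1.919, so K_p = 3.684/6 = 0.614.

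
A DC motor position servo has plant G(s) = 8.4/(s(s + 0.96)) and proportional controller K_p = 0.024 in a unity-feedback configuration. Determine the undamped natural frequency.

ω_n = 0.449 rad/s

The closed-loop denominator is s(s+0.96) + 0.024·8.4 = s² + 0.96s + 0.2016.
Matching s² + 2ζω_n s + ω_n²: ω_n = √0.2016 = 0.449 rad/s and 2ζω_n = 0.96, so ζ = 0.96/(2·0.449) = 1.07.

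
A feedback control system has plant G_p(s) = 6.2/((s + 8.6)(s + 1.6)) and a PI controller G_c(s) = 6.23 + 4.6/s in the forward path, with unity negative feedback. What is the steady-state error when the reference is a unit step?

0

The open loop G_c(s)G_p(s) has a pole at the origin (type 1), so the static position error constant is infinite and e_ss = 1/(1+∞) = 0.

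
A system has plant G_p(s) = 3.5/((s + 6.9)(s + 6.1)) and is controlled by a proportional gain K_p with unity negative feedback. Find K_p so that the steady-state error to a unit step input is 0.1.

The loop is type 0, so e_ss(step) = 1/(1 + K_pos) with K_pos = K_p·G_p(0).
G_p(0) = 0.08316. Require 1/(1 + K_p·0.08316) = 0.1, so 1 + 0.08316·K_p = 10.
K_p = (10 − 1)/0.08316 = 108.

K_p = 108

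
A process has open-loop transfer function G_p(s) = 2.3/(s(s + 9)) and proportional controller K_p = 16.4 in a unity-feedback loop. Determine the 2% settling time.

T_s ≈ 0.889 s

The closed-loop denominator s² + 9s + 37.72 gives ω_n = √37.72 = 6.142 and ζ = 9/(2ω_n) = 0.7327.
2% settling time T_s ≈ 4/(ζω_n) = 4/4.5 = 0.889 s.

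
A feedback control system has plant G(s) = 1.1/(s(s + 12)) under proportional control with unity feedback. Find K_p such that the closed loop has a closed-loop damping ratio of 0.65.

Closed-loop characteristic equation: s² + 12s + K_p·1.1 = 0.
So ω_n = √(1.1K_p) and 2ζω_n = 12, giving ζ = 12/(2√(1.1K_p)).
Setting ζ = 0.65: √(1.1K_p) = 12/(2·0.65) = 9.231, so K_p = 85.21/1.1 = 77.5.

K_p = 77.5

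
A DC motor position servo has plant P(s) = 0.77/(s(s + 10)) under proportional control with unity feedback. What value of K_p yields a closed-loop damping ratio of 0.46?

Closed-loop characteristic equation: s² + 10s + K_p·0.77 = 0.
So ω_n = √(0.77K_p) and 2ζω_n = 10, giving ζ = 10/(2√(0.77K_p)).
Setting ζ = 0.46: √(0.77K_p) = 10/(2·0.46) = 10.87, so K_p = 118.1/0.77 = 153.

K_p = 153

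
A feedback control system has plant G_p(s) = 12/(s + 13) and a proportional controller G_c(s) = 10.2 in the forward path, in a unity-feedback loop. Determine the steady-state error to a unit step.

The loop is type 0. Static position error constant K_pos = G_c(0)·G_p(0) = 10.2·0.9231 = 9.415.
Steady-state error to a unit step: e_ss = 1/(1+K_pos) = 1/10.42 = 0.096.

0.096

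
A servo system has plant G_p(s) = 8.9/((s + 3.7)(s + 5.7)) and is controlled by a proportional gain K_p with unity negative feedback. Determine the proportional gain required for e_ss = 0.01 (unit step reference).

K_p = 235

The loop is type 0, so e_ss(step) = 1/(1 + K_pos) with K_pos = K_p·G_p(0).
G_p(0) = 0.422. Require 1/(1 + K_p·0.422) = 0.01, so 1 + 0.422·K_p = 100.
K_p = (100 − 1)/0.422 = 235.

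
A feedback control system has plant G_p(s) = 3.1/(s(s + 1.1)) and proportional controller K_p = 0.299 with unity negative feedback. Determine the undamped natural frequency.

1 + K_p·G_p(s) = 0 gives s² + 1.1s + 0.9269 = 0.
So ω_n² = 0.9269 ⇒ ω_n = 0.9628 rad/s, and ζ = 1.1/(2ω_n) = 0.571.

ω_n = 0.963 rad/s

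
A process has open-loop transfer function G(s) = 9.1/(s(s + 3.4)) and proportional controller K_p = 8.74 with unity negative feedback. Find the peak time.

T_p = 0.359 s

Closed-loop characteristic equation: s² + 3.4s + 79.53 = 0, so ω_n = 8.918 rad/s and ζ = 3.4/(2·8.918) = 0.1906.
Damped frequency ω_d = ω_n√(1−ζ²) = 8.755 rad/s, so peak time T_p = π/ω_d = 0.359 s.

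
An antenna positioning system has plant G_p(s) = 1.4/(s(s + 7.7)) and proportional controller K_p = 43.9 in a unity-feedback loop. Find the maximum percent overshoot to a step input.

17%

Closed-loop characteristic equation: s² + 7.7s + 61.46 = 0, so ω_n = 7.84 rad/s and ζ = 7.7/(2·7.84) = 0.4911.
%OS = 100·exp(−πζ/√(1−ζ²)) = 100·exp(−π·0.4911/√0.7588) = 17%.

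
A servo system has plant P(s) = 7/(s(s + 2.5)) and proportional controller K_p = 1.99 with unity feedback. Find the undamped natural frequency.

With unity feedback the closed-loop characteristic equation is s² + 2.5s + 1.99·7 = s² + 2.5s + 13.93 = 0.
So ω_n² = 13.93 ⇒ ω_n = 3.732 rad/s, and ζ = 2.5/(2ω_n) = 0.335.

ω_n = 3.73 rad/s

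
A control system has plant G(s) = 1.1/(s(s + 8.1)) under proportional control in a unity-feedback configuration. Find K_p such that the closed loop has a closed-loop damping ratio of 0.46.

Closed-loop characteristic equation: s² + 8.1s + K_p·1.1 = 0.
So ω_n = √(1.1K_p) and 2ζω_n = 8.1, giving ζ = 8.1/(2√(1.1K_p)).
Setting ζ = 0.46: √(1.1K_p) = 8.1/(2·0.46) = 8.804, so K_p = 77.52/1.1 = 70.5.

K_p = 70.5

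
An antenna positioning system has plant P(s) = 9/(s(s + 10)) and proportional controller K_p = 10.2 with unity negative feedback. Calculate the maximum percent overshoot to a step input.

14.6%

Closed-loop characteristic equation: s² + 10s + 91.8 = 0, so ω_n = 9.581 rad/s and ζ = 10/(2·9.581) = 0.5219.
%OS = 100·exp(−πζ/√(1−ζ²)) = 100·exp(−π·0.5219/√0.7277) = 14.6%.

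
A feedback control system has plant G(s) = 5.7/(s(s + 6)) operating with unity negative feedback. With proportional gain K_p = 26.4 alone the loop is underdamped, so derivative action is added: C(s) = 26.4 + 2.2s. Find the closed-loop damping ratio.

Forward path: (26.4 + 2.2s)·5.7/(s(s+6)). The closed-loop characteristic equation is s² + (6 + 5.7·2.2)s + 5.7·26.4 = 0.
That is s² + 18.54s + 150.5 = 0, so ω_n = 12.27 rad/s and ζ = 18.54/(2·12.27) = 0.7557.

ζ = 0.756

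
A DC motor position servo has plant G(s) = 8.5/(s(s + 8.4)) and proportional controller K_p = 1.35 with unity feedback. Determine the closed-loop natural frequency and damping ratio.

The closed-loop denominator is s(s+8.4) + 1.35·8.5 = s² + 8.4s + 11.48.
Matching s² + 2ζω_n s + ω_n²: ω_n = √11.48 = 3.387 rad/s and 2ζω_n = 8.4, so ζ = 8.4/(2·3.387) = 1.24.

ω_n = 3.39 rad/s, ζ = 1.24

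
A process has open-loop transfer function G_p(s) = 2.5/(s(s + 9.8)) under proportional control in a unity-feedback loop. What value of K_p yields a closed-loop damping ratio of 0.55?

K_p = 31.7

Closed-loop characteristic equation: s² + 9.8s + K_p·2.5 = 0.
So ω_n = √(2.5K_p) and 2ζω_n = 9.8, giving ζ = 9.8/(2√(2.5K_p)).
Setting ζ = 0.55: √(2.5K_p) = 9.8/(2·0.55) = 8.909, so K_p = 79.37/2.5 = 31.7.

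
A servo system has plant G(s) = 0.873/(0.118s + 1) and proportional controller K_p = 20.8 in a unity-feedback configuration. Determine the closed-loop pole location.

s = -162.4

Closed loop: T(s) = K_p·G/(1+K_p·G) = 18.16/(0.118s + 1 + 18.16), with pole at s = −(1 + 18.16)/0.118 = −162.4.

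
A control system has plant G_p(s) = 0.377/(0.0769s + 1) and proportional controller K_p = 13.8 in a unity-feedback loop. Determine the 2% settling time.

Closed loop: T(s) = K_p·G_p/(1+K_p·G_p) = 5.203/(0.0769s + 1 + 5.203), with pole at s = −(1 + 5.203)/0.0769 = −80.66.
τ = 1/80.66 = 0.0124 s, so 2% settling time ≈ 4τ = 0.0496 s.

T_s ≈ 0.0496 s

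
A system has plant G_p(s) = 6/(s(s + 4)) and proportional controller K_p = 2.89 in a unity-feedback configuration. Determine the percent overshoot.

The closed-loop denominator s² + 4s + 17.34 gives ω_n = √17.34 = 4.164 and ζ = 4/(2ω_n) = 0.4803.
%OS = 100·exp(−πζ/√(1−ζ²)) = 100·exp(−π·0.4803/√0.7693) = 17.9%.

17.9%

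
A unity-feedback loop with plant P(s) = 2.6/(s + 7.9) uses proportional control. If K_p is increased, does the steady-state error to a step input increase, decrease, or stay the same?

decrease

e_ss = 1/(1 + K_p·P(0)); a larger K_p raises the denominator, so e_ss decreases.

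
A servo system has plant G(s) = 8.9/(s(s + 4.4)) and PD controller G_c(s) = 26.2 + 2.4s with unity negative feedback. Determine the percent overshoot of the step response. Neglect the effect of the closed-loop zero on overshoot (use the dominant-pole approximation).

Forward path: (26.2 + 2.4s)·8.9/(s(s+4.4)). The closed-loop characteristic equation is s² + (4.4 + 8.9·2.4)s + 8.9·26.2 = 0.
That is s² + 25.76s + 233.2 = 0, so ω_n = 15.27 rad/s and ζ = 25.76/(2·15.27) = 0.8435.
%OS = 100·exp(−πζ/√(1−ζ²)) = 0.721%.

0.721%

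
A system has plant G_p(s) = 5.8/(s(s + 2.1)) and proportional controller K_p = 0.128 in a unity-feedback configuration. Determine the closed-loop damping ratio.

ζ = 1.22

With unity feedback the closed-loop characteristic equation is s² + 2.1s + 0.128·5.8 = s² + 2.1s + 0.7424 = 0.
So ω_n² = 0.7424 ⇒ ω_n = 0.8616 rad/s, and ζ = 2.1/(2ω_n) = 1.22.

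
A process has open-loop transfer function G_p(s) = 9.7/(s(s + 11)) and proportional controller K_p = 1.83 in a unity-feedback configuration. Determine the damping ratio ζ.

ζ = 1.31

The closed-loop denominator is s(s+11) + 1.83·9.7 = s² + 11s + 17.75.
So ω_n² = 17.75 ⇒ ω_n = 4.213 rad/s, and ζ = 11/(2ω_n) = 1.31.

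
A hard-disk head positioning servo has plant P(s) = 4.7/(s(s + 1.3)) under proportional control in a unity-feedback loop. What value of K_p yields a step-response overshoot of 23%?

K_p = 0.501

From %OS = 100·exp(−πζ/√(1−ζ²)) = 23%, ζ = −ln(0.23)/√(π²+ln²(0.23)) = 0.4237.
Characteristic equation s² + 1.3s + 4.7K_p = 0 gives ζ = 1.3/(2√(4.7K_p)).
Setting ζ = 0.4237: √(4.7K_p) = 1.3/(2·0.4237) = 1.534, so K_p = 2.353/4.7 = 0.501.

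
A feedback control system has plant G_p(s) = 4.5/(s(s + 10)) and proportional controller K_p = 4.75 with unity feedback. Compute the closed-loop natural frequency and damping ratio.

With unity feedback the closed-loop characteristic equation is s² + 10s + 4.75·4.5 = s² + 10s + 21.38 = 0.
So ω_n² = 21.38 ⇒ ω_n = 4.623 rad/s, and ζ = 10/(2ω_n) = 1.08.

ω_n = 4.62 rad/s, ζ = 1.08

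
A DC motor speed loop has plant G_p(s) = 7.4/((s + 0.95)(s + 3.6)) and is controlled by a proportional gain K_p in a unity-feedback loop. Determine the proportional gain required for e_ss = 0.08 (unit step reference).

The loop is type 0, so e_ss(step) = 1/(1 + K_pos) with K_pos = K_p·G_p(0).
G_p(0) = 2.164. Require 1/(1 + K_p·2.164) = 0.08, so 1 + 2.164·K_p = 12.5.
K_p = (12.5 − 1)/2.164 = 5.31.

K_p = 5.31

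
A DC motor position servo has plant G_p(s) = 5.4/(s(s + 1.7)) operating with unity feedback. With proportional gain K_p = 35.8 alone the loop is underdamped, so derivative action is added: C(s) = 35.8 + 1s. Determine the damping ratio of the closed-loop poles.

Forward path: (35.8 + 1s)·5.4/(s(s+1.7)). The closed-loop characteristic equation is s² + (1.7 + 5.4·1)s + 5.4·35.8 = 0.
That is s² + 7.1s + 193.3 = 0, so ω_n = 13.9 rad/s and ζ = 7.1/(2·13.9) = 0.2553.

ζ = 0.255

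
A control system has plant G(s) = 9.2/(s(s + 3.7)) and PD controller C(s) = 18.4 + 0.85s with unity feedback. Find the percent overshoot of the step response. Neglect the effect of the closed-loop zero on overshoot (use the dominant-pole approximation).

21.2%

Forward path: (18.4 + 0.85s)·9.2/(s(s+3.7)). The closed-loop characteristic equation is s² + (3.7 + 9.2·0.85)s + 9.2·18.4 = 0.
That is s² + 11.52s + 169.3 = 0, so ω_n = 13.01 rad/s and ζ = 11.52/(2·13.01) = 0.4427.
%OS = 100·exp(−πζ/√(1−ζ²)) = 21.2%.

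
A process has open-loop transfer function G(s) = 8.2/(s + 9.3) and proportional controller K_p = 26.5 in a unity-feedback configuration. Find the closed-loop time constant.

Closed-loop transfer function: T(s) = K_p·G(s)/(1 + K_p·G(s)) = 217.3/(s + 9.3 + 217.3) = 217.3/(s + 226.6).
Time constant τ = 1/226.6 = 0.00441 s.

τ = 0.00441 s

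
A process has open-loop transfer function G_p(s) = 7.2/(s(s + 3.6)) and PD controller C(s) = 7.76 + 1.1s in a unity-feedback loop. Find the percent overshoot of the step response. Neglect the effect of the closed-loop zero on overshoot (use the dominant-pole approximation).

2.24%

Forward path: (7.76 + 1.1s)·7.2/(s(s+3.6)). The closed-loop characteristic equation is s² + (3.6 + 7.2·1.1)s + 7.2·7.76 = 0.
That is s² + 11.52s + 55.87 = 0, so ω_n = 7.475 rad/s and ζ = 11.52/(2·7.475) = 0.7706.
%OS = 100·exp(−πζ/√(1−ζ²)) = 2.24%.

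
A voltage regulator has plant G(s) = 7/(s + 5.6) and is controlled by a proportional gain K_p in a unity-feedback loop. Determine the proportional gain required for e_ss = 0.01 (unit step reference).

The loop is type 0, so e_ss(step) = 1/(1 + K_pos) with K_pos = K_p·G(0).
G(0) = 1.25. Require 1/(1 + K_p·1.25) = 0.01, so 1 + 1.25·K_p = 100.
K_p = (100 − 1)/1.25 = 79.2.

K_p = 79.2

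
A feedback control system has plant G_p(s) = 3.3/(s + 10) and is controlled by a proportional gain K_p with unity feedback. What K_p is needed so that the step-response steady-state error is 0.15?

The loop is type 0, so e_ss(step) = 1/(1 + K_pos) with K_pos = K_p·G_p(0).
G_p(0) = 0.33. Require 1/(1 + K_p·0.33) = 0.15, so 1 + 0.33·K_p = 6.667.
K_p = (6.667 − 1)/0.33 = 17.2.

K_p = 17.2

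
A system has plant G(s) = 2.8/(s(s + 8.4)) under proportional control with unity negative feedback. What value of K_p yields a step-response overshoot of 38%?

From %OS = 100·exp(−πζ/√(1−ζ²)) = 38%, ζ = −ln(0.38)/√(π²+ln²(0.38)) = 0.2943.
Characteristic equation s² + 8.4s + 2.8K_p = 0 gives ζ = 8.4/(2√(2.8K_p)).
Setting ζ = 0.2943: √(2.8K_p) = 8.4/(2·0.2943) = 14.27, so K_p = 203.6/2.8 = 72.7.

K_p = 72.7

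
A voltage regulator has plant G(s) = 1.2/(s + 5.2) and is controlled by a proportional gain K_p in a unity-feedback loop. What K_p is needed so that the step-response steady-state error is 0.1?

For a type-0 loop with proportional control, e_ss = 1/(1 + K_p·G(0)).
G(0) = 0.2308. Require 1/(1 + K_p·0.2308) = 0.1, so 1 + 0.2308·K_p = 10.
K_p = (10 − 1)/0.2308 = 39.

K_p = 39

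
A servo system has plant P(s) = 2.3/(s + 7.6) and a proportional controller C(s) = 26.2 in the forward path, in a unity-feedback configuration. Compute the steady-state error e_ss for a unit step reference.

The loop is type 0. Static position error constant K_pos = C(0)·P(0) = 26.2·0.3026 = 7.929.
Steady-state error to a unit step: e_ss = 1/(1+K_pos) = 1/8.929 = 0.112.

0.112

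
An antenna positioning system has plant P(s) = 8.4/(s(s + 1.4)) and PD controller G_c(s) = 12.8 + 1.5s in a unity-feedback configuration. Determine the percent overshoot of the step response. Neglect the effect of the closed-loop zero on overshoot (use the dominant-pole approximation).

5.64%

Forward path: (12.8 + 1.5s)·8.4/(s(s+1.4)). The closed-loop characteristic equation is s² + (1.4 + 8.4·1.5)s + 8.4·12.8 = 0.
That is s² + 14s + 107.5 = 0, so ω_n = 10.37 rad/s and ζ = 14/(2·10.37) = 0.6751.
%OS = 100·exp(−πζ/√(1−ζ²)) = 5.64%.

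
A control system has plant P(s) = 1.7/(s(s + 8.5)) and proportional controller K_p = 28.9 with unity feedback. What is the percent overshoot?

9.11%

The closed-loop denominator s² + 8.5s + 49.13 gives ω_n = √49.13 = 7.009 and ζ = 8.5/(2ω_n) = 0.6063.
%OS = 100·exp(−πζ/√(1−ζ²)) = 100·exp(−π·0.6063/√0.6324) = 9.11%.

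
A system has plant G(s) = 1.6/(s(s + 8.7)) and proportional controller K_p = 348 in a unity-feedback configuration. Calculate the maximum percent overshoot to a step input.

The closed-loop denominator s² + 8.7s + 556.8 gives ω_n = √556.8 = 23.6 and ζ = 8.7/(2ω_n) = 0.1843.
%OS = 100·exp(−πζ/√(1−ζ²)) = 100·exp(−π·0.1843/√0.966) = 55.5%.

55.5%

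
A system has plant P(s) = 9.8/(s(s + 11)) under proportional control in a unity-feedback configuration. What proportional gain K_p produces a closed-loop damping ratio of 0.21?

Closed-loop characteristic equation: s² + 11s + K_p·9.8 = 0.
So ω_n = √(9.8K_p) and 2ζω_n = 11, giving ζ = 11/(2√(9.8K_p)).
Setting ζ = 0.21: √(9.8K_p) = 11/(2·0.21) = 26.19, so K_p = 685.9/9.8 = 70.

K_p = 70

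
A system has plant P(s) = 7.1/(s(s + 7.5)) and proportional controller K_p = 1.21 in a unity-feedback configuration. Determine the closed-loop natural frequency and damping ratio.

ω_n = 2.93 rad/s, ζ = 1.28

With unity feedback the closed-loop characteristic equation is s² + 7.5s + 1.21·7.1 = s² + 7.5s + 8.591 = 0.
So ω_n² = 8.591 ⇒ ω_n = 2.931 rad/s, and ζ = 7.5/(2ω_n) = 1.28.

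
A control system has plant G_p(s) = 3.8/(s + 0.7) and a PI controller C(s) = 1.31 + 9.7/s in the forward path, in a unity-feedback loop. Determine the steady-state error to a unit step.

0

The open loop C(s)G_p(s) has a pole at the origin (type 1), so the static position error constant is infinite and e_ss = 1/(1+∞) = 0.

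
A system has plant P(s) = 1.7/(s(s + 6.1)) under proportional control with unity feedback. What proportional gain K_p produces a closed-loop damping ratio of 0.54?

K_p = 18.8

Closed-loop characteristic equation: s² + 6.1s + K_p·1.7 = 0.
So ω_n = √(1.7K_p) and 2ζω_n = 6.1, giving ζ = 6.1/(2√(1.7K_p)).
Setting ζ = 0.54: √(1.7K_p) = 6.1/(2·0.54) = 5.648, so K_p = 31.9/1.7 = 18.8.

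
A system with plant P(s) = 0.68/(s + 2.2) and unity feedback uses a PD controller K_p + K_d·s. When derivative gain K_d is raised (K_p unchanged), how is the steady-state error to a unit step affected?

K_d affects only the transient (the s-coefficient); the DC loop gain, and hence e_ss, depends only on K_p.

unchanged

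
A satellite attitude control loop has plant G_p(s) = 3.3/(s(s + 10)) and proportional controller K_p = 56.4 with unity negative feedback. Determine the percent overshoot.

From 1 + K_pG_p(s) = 0: s² + 10s + 186.1 = 0 ⇒ ω_n = 13.64, ζ = 0.3665.
%OS = 100·exp(−πζ/√(1−ζ²)) = 100·exp(−π·0.3665/√0.8657) = 29%.

29%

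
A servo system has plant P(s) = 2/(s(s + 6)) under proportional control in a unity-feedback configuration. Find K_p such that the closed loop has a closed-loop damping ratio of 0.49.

Closed-loop characteristic equation: s² + 6s + K_p·2 = 0.
So ω_n = √(2K_p) and 2ζω_n = 6, giving ζ = 6/(2√(2K_p)).
Setting ζ = 0.49: √(2K_p) = 6/(2·0.49) = 6.122, so K_p = 37.48/2 = 18.7.

K_p = 18.7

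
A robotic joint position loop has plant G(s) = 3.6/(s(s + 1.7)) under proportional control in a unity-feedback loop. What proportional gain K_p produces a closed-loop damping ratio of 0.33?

K_p = 1.84

Closed-loop characteristic equation: s² + 1.7s + K_p·3.6 = 0.
So ω_n = √(3.6K_p) and 2ζω_n = 1.7, giving ζ = 1.7/(2√(3.6K_p)).
Setting ζ = 0.33: √(3.6K_p) = 1.7/(2·0.33) = 2.576, so K_p = 6.635/3.6 = 1.84.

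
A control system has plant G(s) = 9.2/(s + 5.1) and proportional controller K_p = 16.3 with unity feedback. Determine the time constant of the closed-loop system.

τ = 0.00645 s

Closed-loop transfer function: T(s) = K_p·G(s)/(1 + K_p·G(s)) = 150/(s + 5.1 + 150) = 150/(s + 155.1).
Time constant τ = 1/155.1 = 0.00645 s.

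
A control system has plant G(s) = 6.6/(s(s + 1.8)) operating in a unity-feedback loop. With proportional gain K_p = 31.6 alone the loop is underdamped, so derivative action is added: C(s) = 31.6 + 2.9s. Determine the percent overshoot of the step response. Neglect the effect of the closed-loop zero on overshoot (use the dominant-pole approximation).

Forward path: (31.6 + 2.9s)·6.6/(s(s+1.8)). The closed-loop characteristic equation is s² + (1.8 + 6.6·2.9)s + 6.6·31.6 = 0.
That is s² + 20.94s + 208.6 = 0, so ω_n = 14.44 rad/s and ζ = 20.94/(2·14.44) = 0.725.
%OS = 100·exp(−πζ/√(1−ζ²)) = 3.66%.

3.66%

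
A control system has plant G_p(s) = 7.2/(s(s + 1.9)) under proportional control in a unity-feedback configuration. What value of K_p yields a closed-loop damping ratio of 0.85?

Closed-loop characteristic equation: s² + 1.9s + K_p·7.2 = 0.
So ω_n = √(7.2K_p) and 2ζω_n = 1.9, giving ζ = 1.9/(2√(7.2K_p)).
Setting ζ = 0.85: √(7.2K_p) = 1.9/(2·0.85) = 1.118, so K_p = 1.249/7.2 = 0.173.

K_p = 0.173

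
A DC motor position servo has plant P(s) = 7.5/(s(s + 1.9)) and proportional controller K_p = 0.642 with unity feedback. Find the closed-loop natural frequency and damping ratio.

1 + K_p·P(s) = 0 gives s² + 1.9s + 4.815 = 0.
So ω_n² = 4.815 ⇒ ω_n = 2.194 rad/s, and ζ = 1.9/(2ω_n) = 0.433.

ω_n = 2.19 rad/s, ζ = 0.433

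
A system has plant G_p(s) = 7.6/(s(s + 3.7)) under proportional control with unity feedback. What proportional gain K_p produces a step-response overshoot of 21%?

From %OS = 100·exp(−πζ/√(1−ζ²)) = 21%, ζ = −ln(0.21)/√(π²+ln²(0.21)) = 0.4449.
Characteristic equation s² + 3.7s + 7.6K_p = 0 gives ζ = 3.7/(2√(7.6K_p)).
Setting ζ = 0.4449: √(7.6K_p) = 3.7/(2·0.4449) = 4.158, so K_p = 17.29/7.6 = 2.28.

K_p = 2.28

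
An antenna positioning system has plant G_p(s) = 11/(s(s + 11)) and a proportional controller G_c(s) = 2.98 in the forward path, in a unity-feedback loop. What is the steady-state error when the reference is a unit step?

The open loop G_c(s)G_p(s) has a pole at the origin (type 1), so the static position error constant is infinite and e_ss = 1/(1+∞) = 0.

0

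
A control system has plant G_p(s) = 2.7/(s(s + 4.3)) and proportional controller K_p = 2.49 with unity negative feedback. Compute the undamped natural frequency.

ω_n = 2.59 rad/s

The closed-loop denominator is s(s+4.3) + 2.49·2.7 = s² + 4.3s + 6.723.
So ω_n² = 6.723 ⇒ ω_n = 2.593 rad/s, and ζ = 4.3/(2ω_n) = 0.829.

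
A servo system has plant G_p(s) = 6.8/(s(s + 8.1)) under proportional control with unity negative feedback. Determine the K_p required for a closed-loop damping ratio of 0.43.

K_p = 13

Closed-loop characteristic equation: s² + 8.1s + K_p·6.8 = 0.
So ω_n = √(6.8K_p) and 2ζω_n = 8.1, giving ζ = 8.1/(2√(6.8K_p)).
Setting ζ = 0.43: √(6.8K_p) = 8.1/(2·0.43) = 9.419, so K_p = 88.71/6.8 = 13.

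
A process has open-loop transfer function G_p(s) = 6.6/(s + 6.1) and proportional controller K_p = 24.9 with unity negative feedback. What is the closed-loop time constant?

τ = 0.00587 s

Closed-loop transfer function: T(s) = K_p·G_p(s)/(1 + K_p·G_p(s)) = 164.3/(s + 6.1 + 164.3) = 164.3/(s + 170.4).
Time constant τ = 1/170.4 = 0.00587 s.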